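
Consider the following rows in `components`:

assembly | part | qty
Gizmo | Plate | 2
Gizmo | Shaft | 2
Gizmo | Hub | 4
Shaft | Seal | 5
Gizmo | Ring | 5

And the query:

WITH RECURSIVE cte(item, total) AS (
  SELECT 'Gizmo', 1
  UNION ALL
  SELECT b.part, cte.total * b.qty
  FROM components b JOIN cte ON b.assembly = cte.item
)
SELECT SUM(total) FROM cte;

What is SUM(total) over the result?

24

Base: (Gizmo, total=1).
Iteration 1: components of {Gizmo} -> Hub = 1*4 = 4, Plate = 1*2 = 2, Ring = 1*5 = 5, Shaft = 1*2 = 2.
Iteration 2: components of {Hub,Plate,Ring,Shaft} -> Seal = 2*5 = 10.
Iteration 3: no further components; recursion stops.
SUM(total) = 1 + 5 + 2 + 4 + 2 + 10 = 24.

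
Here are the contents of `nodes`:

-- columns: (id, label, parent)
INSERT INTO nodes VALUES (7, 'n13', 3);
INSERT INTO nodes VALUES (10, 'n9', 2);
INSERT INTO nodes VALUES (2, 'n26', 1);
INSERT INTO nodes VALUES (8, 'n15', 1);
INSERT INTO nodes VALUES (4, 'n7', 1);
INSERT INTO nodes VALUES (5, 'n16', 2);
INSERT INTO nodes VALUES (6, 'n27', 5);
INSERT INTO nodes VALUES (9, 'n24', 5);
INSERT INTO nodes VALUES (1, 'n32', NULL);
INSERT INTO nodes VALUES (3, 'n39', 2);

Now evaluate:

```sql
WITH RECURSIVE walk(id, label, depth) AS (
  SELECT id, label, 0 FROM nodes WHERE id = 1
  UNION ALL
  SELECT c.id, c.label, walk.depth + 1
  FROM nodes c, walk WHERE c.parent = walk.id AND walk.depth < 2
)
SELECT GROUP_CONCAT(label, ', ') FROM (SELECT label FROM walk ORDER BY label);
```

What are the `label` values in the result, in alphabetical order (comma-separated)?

Base: id=1 (n32) at depth 0.
Iteration 1: rows with parent in {1} -> n26 (id 2, depth 1), n7 (id 4, depth 1), n15 (id 8, depth 1).
Iteration 2: rows with parent in {2,4,8} -> n39 (id 3, depth 2), n16 (id 5, depth 2), n9 (id 10, depth 2).
Iteration 3: depth < 2 fails for all current rows; recursion stops.

n15, n16, n26, n32, n39, n7, n9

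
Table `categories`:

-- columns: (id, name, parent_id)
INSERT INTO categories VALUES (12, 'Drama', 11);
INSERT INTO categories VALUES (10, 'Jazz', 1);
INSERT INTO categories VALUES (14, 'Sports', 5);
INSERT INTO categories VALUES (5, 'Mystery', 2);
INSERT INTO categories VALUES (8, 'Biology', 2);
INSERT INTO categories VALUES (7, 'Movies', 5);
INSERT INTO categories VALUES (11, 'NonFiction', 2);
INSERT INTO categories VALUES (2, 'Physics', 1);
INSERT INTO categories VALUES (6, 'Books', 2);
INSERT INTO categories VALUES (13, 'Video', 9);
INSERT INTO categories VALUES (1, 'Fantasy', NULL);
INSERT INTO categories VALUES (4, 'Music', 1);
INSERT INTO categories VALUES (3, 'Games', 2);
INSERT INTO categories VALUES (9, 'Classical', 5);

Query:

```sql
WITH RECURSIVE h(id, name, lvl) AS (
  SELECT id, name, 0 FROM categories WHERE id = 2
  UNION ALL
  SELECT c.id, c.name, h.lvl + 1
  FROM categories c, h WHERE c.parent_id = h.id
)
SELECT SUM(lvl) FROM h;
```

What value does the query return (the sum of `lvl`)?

Base: id=2 (Physics) at lvl 0.
Iteration 1: rows with parent_id in {2} -> Games (id 3, lvl 1), Mystery (id 5, lvl 1), Books (id 6, lvl 1), Biology (id 8, lvl 1), NonFiction (id 11, lvl 1).
Iteration 2: rows with parent_id in {3,5,6,8,11} -> Movies (id 7, lvl 2), Classical (id 9, lvl 2), Drama (id 12, lvl 2), Sports (id 14, lvl 2).
Iteration 3: rows with parent_id in {7,9,12,14} -> Video (id 13, lvl 3).
Iteration 4: no rows with parent_id in {13}; recursion stops.
SUM(lvl) = 0 + 1 + 1 + 1 + 1 + 1 + 2 + 2 + 2 + 2 + 3 = 16.

16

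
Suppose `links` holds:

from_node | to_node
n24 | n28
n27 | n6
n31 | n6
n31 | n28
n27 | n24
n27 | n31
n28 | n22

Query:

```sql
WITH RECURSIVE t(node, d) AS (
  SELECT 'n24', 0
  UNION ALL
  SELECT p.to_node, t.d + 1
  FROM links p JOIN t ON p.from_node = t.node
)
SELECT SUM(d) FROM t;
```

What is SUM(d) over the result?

Base: (n24, d=0).
Iteration 1: edges from {n24} -> (n28, d=1).
Iteration 2: edges from {n28} -> (n22, d=2).
Iteration 3: no outgoing edges from {n22}; recursion stops.
SUM(d) = 0 + 1 + 2 = 3.

3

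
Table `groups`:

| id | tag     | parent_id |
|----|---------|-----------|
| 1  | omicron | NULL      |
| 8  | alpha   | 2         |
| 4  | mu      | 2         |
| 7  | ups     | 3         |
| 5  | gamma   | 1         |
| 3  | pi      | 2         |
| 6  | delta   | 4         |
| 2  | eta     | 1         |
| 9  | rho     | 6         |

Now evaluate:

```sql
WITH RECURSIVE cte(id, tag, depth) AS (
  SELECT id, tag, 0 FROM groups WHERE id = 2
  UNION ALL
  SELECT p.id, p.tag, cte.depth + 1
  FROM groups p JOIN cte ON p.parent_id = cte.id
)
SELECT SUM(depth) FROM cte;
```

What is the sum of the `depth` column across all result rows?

Base: id=2 (eta) at depth 0.
Iteration 1: rows with parent_id in {2} -> pi (id 3, depth 1), mu (id 4, depth 1), alpha (id 8, depth 1).
Iteration 2: rows with parent_id in {3,4,8} -> delta (id 6, depth 2), ups (id 7, depth 2).
Iteration 3: rows with parent_id in {6,7} -> rho (id 9, depth 3).
Iteration 4: no rows with parent_id in {9}; recursion stops.
SUM(depth) = 0 + 1 + 1 + 1 + 2 + 2 + 3 = 10.

10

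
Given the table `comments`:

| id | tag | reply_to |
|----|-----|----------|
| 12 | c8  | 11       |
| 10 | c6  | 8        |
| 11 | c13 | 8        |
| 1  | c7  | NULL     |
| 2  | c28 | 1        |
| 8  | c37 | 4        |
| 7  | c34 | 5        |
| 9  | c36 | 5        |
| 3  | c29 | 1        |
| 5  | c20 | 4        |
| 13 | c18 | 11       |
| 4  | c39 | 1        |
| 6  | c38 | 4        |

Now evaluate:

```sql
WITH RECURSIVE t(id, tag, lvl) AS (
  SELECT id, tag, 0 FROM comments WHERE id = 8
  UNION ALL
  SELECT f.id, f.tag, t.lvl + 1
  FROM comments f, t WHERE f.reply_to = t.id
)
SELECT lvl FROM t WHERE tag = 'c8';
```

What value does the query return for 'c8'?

2

Base: id=8 (c37) at lvl 0.
Iteration 1: rows with reply_to in {8} -> c6 (id 10, lvl 1), c13 (id 11, lvl 1).
Iteration 2: rows with reply_to in {10,11} -> c8 (id 12, lvl 2), c18 (id 13, lvl 2).
Iteration 3: no rows with reply_to in {12,13}; recursion stops.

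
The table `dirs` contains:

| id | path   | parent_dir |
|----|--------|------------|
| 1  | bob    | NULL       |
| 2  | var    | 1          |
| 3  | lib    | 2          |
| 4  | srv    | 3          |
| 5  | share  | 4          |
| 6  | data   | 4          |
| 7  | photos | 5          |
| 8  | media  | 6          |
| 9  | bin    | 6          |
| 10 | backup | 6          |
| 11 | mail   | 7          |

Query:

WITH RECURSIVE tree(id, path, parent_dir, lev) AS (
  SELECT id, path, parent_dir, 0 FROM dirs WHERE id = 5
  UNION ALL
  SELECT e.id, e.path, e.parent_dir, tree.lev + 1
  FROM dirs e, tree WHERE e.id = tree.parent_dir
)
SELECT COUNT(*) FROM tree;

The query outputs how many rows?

5

Base: id=5 (share), parent_dir=4, lev 0.
Iteration 1: join on id=4 -> srv (id 4, parent_dir=3, lev 1).
Iteration 2: join on id=3 -> lib (id 3, parent_dir=2, lev 2).
Iteration 3: join on id=2 -> var (id 2, parent_dir=1, lev 3).
Iteration 4: join on id=1 -> bob (id 1, parent_dir=NULL, lev 4).
Iteration 5: parent_dir is NULL; no match; recursion stops.
Total rows emitted: 5.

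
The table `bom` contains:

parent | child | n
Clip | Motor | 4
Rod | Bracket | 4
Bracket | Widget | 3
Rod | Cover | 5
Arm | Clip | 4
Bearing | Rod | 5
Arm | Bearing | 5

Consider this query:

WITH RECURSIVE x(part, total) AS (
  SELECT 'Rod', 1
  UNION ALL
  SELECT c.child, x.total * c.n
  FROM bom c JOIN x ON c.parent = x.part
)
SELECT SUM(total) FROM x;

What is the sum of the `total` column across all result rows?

22

Base: (Rod, total=1).
Iteration 1: components of {Rod} -> Bracket = 1*4 = 4, Cover = 1*5 = 5.
Iteration 2: components of {Bracket,Cover} -> Widget = 4*3 = 12.
Iteration 3: no further components; recursion stops.
SUM(total) = 1 + 4 + 5 + 12 = 22.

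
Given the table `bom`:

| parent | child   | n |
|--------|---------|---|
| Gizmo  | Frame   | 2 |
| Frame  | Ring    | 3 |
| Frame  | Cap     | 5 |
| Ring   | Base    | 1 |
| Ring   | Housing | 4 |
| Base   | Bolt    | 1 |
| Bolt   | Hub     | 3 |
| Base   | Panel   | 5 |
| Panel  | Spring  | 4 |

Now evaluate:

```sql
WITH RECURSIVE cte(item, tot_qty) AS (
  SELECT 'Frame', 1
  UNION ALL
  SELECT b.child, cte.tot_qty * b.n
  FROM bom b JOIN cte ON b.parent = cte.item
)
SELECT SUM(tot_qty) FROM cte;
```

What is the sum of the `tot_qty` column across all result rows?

Base: (Frame, tot_qty=1).
Iteration 1: components of {Frame} -> Cap = 1*5 = 5, Ring = 1*3 = 3.
Iteration 2: components of {Cap,Ring} -> Base = 3*1 = 3, Housing = 3*4 = 12.
Iteration 3: components of {Base,Housing} -> Bolt = 3*1 = 3, Panel = 3*5 = 15.
Iteration 4: components of {Bolt,Panel} -> Hub = 3*3 = 9, Spring = 15*4 = 60.
Iteration 5: no further components; recursion stops.
SUM(tot_qty) = 1 + 3 + 5 + 3 + 12 + 3 + 15 + 9 + 60 = 111.

111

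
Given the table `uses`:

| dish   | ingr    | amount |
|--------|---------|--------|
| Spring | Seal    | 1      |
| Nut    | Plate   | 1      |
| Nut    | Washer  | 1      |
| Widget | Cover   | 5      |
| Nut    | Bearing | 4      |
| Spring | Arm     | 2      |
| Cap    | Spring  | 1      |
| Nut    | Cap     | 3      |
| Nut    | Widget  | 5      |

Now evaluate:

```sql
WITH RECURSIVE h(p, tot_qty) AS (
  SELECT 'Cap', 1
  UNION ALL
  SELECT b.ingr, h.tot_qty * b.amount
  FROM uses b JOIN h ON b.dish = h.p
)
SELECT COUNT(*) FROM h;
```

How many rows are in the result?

4

Base: (Cap, tot_qty=1).
Iteration 1: components of {Cap} -> Spring = 1*1 = 1.
Iteration 2: components of {Spring} -> Arm = 1*2 = 2, Seal = 1*1 = 1.
Iteration 3: no further components; recursion stops.
Total rows emitted: 4.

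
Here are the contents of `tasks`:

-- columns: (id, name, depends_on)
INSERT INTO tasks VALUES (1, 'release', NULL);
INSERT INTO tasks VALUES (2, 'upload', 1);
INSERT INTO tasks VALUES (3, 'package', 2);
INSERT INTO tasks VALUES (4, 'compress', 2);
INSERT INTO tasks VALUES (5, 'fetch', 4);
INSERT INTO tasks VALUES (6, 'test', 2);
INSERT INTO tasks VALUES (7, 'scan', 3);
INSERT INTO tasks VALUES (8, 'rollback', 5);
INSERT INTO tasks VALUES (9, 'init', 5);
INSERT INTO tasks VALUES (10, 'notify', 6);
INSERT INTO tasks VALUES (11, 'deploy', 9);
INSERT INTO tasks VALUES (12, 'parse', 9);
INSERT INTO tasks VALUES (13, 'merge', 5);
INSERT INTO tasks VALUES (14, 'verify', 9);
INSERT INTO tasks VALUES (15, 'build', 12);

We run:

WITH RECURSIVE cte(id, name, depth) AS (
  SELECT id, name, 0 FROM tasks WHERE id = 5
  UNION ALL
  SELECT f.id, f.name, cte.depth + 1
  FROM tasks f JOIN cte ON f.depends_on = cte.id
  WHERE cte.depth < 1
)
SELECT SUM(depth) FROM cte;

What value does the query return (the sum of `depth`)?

3

Base: id=5 (fetch) at depth 0.
Iteration 1: rows with depends_on in {5} -> rollback (id 8, depth 1), init (id 9, depth 1), merge (id 13, depth 1).
Iteration 2: depth < 1 fails for all current rows; recursion stops.
SUM(depth) = 0 + 1 + 1 + 1 = 3.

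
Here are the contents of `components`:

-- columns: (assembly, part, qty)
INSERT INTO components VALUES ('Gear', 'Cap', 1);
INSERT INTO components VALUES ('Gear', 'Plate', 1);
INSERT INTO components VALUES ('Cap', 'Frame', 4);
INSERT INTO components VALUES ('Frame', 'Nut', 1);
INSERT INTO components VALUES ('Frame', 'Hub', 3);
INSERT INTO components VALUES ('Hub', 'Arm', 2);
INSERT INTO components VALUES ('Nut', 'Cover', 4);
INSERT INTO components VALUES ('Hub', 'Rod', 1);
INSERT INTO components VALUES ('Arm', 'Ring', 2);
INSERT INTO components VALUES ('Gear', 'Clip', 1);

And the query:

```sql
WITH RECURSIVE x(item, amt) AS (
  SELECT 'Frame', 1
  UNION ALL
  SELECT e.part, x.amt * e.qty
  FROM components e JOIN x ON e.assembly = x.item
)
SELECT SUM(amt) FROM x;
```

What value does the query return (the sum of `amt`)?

30

Base: (Frame, amt=1).
Iteration 1: components of {Frame} -> Hub = 1*3 = 3, Nut = 1*1 = 1.
Iteration 2: components of {Hub,Nut} -> Arm = 3*2 = 6, Cover = 1*4 = 4, Rod = 3*1 = 3.
Iteration 3: components of {Arm,Cover,Rod} -> Ring = 6*2 = 12.
Iteration 4: no further components; recursion stops.
SUM(amt) = 1 + 1 + 3 + 4 + 6 + 3 + 12 = 30.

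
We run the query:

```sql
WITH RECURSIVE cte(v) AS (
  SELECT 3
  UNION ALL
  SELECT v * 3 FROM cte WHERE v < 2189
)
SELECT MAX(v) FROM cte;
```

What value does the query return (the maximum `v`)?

6561

Base: v=3.
Iteration 1: 3 < 2189 holds -> v = 3 * 3 = 9.
Iteration 2: 9 < 2189 holds -> v = 9 * 3 = 27.
Iteration 3: 27 < 2189 holds -> v = 27 * 3 = 81.
Iteration 4: 81 < 2189 holds -> v = 81 * 3 = 243.
Iteration 5: 243 < 2189 holds -> v = 243 * 3 = 729.
Iteration 6: 729 < 2189 holds -> v = 729 * 3 = 2187.
Iteration 7: 2187 < 2189 holds -> v = 2187 * 3 = 6561.
Iteration 8: 6561 < 2189 fails; recursion stops.
v values: 3, 9, 27, 81, 243, 729, 2187, 6561; the maximum is 6561.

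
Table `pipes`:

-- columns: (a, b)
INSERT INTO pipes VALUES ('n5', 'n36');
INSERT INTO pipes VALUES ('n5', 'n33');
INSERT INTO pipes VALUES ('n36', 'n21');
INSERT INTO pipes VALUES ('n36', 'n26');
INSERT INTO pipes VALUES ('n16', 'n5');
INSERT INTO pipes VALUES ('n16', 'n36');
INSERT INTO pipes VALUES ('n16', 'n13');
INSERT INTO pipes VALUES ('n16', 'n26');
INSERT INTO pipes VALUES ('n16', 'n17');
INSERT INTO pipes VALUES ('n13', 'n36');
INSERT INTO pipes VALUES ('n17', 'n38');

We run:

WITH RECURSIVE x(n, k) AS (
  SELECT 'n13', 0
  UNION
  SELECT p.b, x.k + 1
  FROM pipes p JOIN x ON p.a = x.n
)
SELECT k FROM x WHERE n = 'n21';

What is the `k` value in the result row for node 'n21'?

2

Base: (n13, k=0).
Iteration 1: edges from {n13} -> (n36, k=1).
Iteration 2: edges from {n36} -> (n21, k=2), (n26, k=2).
Iteration 3: no outgoing edges from {n21,n26}; recursion stops.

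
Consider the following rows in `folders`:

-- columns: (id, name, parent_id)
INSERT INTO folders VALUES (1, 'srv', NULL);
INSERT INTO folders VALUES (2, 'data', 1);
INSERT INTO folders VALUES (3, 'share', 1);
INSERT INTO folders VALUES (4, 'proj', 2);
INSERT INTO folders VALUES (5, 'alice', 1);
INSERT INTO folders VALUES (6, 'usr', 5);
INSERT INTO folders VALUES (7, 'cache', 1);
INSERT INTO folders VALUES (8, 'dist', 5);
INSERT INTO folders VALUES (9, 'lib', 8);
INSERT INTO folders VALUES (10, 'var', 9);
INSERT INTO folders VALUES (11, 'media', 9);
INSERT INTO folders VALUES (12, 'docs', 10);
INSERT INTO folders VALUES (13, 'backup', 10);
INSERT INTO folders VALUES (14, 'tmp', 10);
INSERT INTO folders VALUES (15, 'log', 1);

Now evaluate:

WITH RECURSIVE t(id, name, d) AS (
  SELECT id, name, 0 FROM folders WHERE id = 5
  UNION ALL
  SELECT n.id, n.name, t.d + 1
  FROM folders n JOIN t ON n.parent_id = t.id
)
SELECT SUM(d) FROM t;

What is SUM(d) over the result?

22

Base: id=5 (alice) at d 0.
Iteration 1: rows with parent_id in {5} -> usr (id 6, d 1), dist (id 8, d 1).
Iteration 2: rows with parent_id in {6,8} -> lib (id 9, d 2).
Iteration 3: rows with parent_id in {9} -> var (id 10, d 3), media (id 11, d 3).
Iteration 4: rows with parent_id in {10,11} -> docs (id 12, d 4), backup (id 13, d 4), tmp (id 14, d 4).
Iteration 5: no rows with parent_id in {12,13,14}; recursion stops.
SUM(d) = 0 + 1 + 1 + 2 + 3 + 3 + 4 + 4 + 4 = 22.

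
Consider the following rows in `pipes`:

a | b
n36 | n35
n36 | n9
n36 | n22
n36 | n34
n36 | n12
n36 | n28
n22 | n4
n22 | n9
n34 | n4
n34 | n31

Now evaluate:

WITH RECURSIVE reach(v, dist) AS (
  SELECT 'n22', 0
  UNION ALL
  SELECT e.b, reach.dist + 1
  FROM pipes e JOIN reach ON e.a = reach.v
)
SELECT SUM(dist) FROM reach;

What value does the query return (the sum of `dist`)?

2

Base: (n22, dist=0).
Iteration 1: edges from {n22} -> (n4, dist=1), (n9, dist=1).
Iteration 2: no outgoing edges from {n4,n9}; recursion stops.
SUM(dist) = 0 + 1 + 1 = 2.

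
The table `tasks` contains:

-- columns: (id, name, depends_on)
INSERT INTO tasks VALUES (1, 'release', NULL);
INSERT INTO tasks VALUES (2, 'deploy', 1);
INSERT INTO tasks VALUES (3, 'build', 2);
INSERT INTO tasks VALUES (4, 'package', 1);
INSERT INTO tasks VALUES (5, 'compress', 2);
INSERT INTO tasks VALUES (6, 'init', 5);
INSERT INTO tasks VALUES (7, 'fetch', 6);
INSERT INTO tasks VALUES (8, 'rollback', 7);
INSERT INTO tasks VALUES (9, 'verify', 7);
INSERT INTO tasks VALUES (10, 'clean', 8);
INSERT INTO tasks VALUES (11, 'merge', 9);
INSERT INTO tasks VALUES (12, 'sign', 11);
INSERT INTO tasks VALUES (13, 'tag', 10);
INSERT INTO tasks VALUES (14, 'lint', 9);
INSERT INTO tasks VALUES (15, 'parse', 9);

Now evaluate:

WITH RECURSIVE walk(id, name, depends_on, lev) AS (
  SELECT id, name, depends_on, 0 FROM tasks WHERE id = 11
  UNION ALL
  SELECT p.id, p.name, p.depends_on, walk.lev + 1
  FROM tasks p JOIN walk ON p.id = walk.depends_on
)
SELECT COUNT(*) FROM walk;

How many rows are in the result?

Base: id=11 (merge), depends_on=9, lev 0.
Iteration 1: join on id=9 -> verify (id 9, depends_on=7, lev 1).
Iteration 2: join on id=7 -> fetch (id 7, depends_on=6, lev 2).
Iteration 3: join on id=6 -> init (id 6, depends_on=5, lev 3).
Iteration 4: join on id=5 -> compress (id 5, depends_on=2, lev 4).
Iteration 5: join on id=2 -> deploy (id 2, depends_on=1, lev 5).
Iteration 6: join on id=1 -> release (id 1, depends_on=NULL, lev 6).
Iteration 7: depends_on is NULL; no match; recursion stops.
Total rows emitted: 7.

7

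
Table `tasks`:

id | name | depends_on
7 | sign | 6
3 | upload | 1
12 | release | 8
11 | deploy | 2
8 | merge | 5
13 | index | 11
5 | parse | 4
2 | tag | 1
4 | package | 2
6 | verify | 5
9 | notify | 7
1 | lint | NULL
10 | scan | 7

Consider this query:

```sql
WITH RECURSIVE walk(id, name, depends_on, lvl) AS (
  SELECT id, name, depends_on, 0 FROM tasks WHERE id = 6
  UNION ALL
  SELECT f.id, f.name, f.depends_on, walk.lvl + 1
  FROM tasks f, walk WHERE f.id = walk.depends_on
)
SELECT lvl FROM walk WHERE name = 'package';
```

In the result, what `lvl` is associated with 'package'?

2

Base: id=6 (verify), depends_on=5, lvl 0.
Iteration 1: join on id=5 -> parse (id 5, depends_on=4, lvl 1).
Iteration 2: join on id=4 -> package (id 4, depends_on=2, lvl 2).
Iteration 3: join on id=2 -> tag (id 2, depends_on=1, lvl 3).
Iteration 4: join on id=1 -> lint (id 1, depends_on=NULL, lvl 4).
Iteration 5: depends_on is NULL; no match; recursion stops.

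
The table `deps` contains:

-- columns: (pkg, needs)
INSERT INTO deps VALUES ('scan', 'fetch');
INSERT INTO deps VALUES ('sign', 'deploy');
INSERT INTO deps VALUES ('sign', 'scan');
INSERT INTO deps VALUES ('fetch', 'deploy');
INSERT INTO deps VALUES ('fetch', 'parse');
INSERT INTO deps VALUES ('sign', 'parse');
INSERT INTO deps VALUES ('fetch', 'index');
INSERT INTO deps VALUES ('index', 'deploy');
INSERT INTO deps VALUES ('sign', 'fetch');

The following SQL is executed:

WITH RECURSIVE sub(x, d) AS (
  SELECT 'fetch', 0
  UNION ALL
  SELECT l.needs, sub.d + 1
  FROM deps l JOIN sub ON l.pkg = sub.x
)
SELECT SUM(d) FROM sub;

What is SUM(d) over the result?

5

Base: (fetch, d=0).
Iteration 1: edges from {fetch} -> (deploy, d=1), (index, d=1), (parse, d=1).
Iteration 2: edges from {deploy,index,parse} -> (deploy, d=2).
Iteration 3: no outgoing edges from {deploy}; recursion stops.
SUM(d) = 0 + 1 + 1 + 1 + 2 = 5.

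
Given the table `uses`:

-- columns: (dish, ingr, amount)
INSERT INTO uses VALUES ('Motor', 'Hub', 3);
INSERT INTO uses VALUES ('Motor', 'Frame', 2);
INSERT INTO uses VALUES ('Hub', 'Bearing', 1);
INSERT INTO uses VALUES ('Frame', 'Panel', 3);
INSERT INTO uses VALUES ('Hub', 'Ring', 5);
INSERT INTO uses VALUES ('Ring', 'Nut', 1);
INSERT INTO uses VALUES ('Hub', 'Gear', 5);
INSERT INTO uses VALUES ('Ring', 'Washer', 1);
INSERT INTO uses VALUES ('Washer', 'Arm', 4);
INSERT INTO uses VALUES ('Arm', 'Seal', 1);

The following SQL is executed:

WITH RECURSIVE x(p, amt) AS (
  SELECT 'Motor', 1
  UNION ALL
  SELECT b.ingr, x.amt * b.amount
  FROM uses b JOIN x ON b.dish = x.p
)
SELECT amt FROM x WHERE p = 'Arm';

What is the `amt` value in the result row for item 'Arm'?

Base: (Motor, amt=1).
Iteration 1: components of {Motor} -> Frame = 1*2 = 2, Hub = 1*3 = 3.
Iteration 2: components of {Frame,Hub} -> Bearing = 3*1 = 3, Gear = 3*5 = 15, Panel = 2*3 = 6, Ring = 3*5 = 15.
Iteration 3: components of {Bearing,Gear,Panel,Ring} -> Nut = 15*1 = 15, Washer = 15*1 = 15.
Iteration 4: components of {Nut,Washer} -> Arm = 15*4 = 60.
Iteration 5: components of {Arm} -> Seal = 60*1 = 60.
Iteration 6: no further components; recursion stops.

60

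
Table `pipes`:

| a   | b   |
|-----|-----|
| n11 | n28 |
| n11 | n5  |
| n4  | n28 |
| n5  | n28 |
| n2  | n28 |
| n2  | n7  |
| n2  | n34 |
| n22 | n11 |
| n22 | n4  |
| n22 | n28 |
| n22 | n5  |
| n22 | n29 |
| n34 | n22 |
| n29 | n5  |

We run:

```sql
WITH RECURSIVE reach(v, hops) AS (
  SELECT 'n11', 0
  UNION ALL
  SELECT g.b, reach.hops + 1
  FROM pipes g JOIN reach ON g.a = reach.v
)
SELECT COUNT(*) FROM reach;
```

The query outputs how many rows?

4

Base: (n11, hops=0).
Iteration 1: edges from {n11} -> (n28, hops=1), (n5, hops=1).
Iteration 2: edges from {n28,n5} -> (n28, hops=2).
Iteration 3: no outgoing edges from {n28}; recursion stops.
Total rows emitted: 4.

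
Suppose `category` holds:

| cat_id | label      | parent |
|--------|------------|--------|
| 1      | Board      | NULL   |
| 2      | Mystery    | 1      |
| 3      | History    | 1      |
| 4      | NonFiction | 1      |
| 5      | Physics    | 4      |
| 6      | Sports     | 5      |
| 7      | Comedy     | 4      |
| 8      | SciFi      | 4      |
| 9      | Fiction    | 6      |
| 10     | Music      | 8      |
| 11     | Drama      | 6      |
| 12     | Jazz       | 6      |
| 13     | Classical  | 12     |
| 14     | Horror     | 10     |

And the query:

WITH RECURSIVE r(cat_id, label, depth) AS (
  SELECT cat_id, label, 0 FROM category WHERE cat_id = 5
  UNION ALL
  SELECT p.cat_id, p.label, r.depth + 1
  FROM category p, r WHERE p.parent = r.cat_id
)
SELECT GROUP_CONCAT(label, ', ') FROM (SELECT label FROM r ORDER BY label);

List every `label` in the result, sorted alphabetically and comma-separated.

Base: cat_id=5 (Physics) at depth 0.
Iteration 1: rows with parent in {5} -> Sports (id 6, depth 1).
Iteration 2: rows with parent in {6} -> Fiction (id 9, depth 2), Drama (id 11, depth 2), Jazz (id 12, depth 2).
Iteration 3: rows with parent in {9,11,12} -> Classical (id 13, depth 3).
Iteration 4: no rows with parent in {13}; recursion stops.

Classical, Drama, Fiction, Jazz, Physics, Sports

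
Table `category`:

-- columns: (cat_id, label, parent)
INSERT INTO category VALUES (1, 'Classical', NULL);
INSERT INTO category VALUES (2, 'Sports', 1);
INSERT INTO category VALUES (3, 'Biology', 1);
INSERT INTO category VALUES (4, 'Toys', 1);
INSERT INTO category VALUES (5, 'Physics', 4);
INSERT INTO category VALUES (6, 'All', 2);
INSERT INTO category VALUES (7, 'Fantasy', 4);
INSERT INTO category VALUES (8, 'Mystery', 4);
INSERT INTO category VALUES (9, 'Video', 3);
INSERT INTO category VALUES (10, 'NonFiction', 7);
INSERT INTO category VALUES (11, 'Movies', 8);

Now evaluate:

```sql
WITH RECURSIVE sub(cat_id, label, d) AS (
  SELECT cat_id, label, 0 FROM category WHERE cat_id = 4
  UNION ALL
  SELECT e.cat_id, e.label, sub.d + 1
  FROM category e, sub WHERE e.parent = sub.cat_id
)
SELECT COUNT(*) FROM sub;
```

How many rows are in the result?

6

Base: cat_id=4 (Toys) at d 0.
Iteration 1: rows with parent in {4} -> Physics (id 5, d 1), Fantasy (id 7, d 1), Mystery (id 8, d 1).
Iteration 2: rows with parent in {5,7,8} -> NonFiction (id 10, d 2), Movies (id 11, d 2).
Iteration 3: no rows with parent in {10,11}; recursion stops.
Total rows emitted: 6.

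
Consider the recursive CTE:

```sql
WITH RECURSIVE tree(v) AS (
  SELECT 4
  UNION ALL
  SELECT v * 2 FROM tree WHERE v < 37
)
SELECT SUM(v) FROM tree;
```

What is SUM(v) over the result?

Base: v=4.
Iteration 1: 4 < 37 holds -> v = 4 * 2 = 8.
Iteration 2: 8 < 37 holds -> v = 8 * 2 = 16.
Iteration 3: 16 < 37 holds -> v = 16 * 2 = 32.
Iteration 4: 32 < 37 holds -> v = 32 * 2 = 64.
Iteration 5: 64 < 37 fails; recursion stops.
SUM(v) = 4 + 8 + 16 + 32 + 64 = 124.

124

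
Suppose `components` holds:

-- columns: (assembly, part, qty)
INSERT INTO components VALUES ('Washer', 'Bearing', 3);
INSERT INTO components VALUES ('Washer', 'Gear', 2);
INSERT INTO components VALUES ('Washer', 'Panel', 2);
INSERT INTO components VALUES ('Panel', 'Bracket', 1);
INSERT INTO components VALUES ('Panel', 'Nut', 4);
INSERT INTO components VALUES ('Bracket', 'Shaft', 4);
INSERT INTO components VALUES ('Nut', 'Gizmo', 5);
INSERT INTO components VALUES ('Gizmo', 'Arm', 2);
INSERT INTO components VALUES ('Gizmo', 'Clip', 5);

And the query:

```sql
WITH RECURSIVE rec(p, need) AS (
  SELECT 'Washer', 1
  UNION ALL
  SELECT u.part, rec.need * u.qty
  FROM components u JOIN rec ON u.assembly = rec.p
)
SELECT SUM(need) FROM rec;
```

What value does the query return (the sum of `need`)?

Base: (Washer, need=1).
Iteration 1: components of {Washer} -> Bearing = 1*3 = 3, Gear = 1*2 = 2, Panel = 1*2 = 2.
Iteration 2: components of {Bearing,Gear,Panel} -> Bracket = 2*1 = 2, Nut = 2*4 = 8.
Iteration 3: components of {Bracket,Nut} -> Gizmo = 8*5 = 40, Shaft = 2*4 = 8.
Iteration 4: components of {Gizmo,Shaft} -> Arm = 40*2 = 80, Clip = 40*5 = 200.
Iteration 5: no further components; recursion stops.
SUM(need) = 1 + 3 + 2 + 2 + 2 + 8 + 8 + 40 + 80 + 200 = 346.

346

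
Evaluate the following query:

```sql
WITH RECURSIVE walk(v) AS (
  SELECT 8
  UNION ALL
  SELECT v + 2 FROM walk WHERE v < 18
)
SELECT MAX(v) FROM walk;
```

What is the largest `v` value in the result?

Base: v=8.
Iteration 1: 8 < 18 holds -> v = 8 + 2 = 10.
Iteration 2: 10 < 18 holds -> v = 10 + 2 = 12.
Iteration 3: 12 < 18 holds -> v = 12 + 2 = 14.
Iteration 4: 14 < 18 holds -> v = 14 + 2 = 16.
Iteration 5: 16 < 18 holds -> v = 16 + 2 = 18.
Iteration 6: 18 < 18 fails; recursion stops.
v values: 8, 10, 12, 14, 16, 18; the maximum is 18.

18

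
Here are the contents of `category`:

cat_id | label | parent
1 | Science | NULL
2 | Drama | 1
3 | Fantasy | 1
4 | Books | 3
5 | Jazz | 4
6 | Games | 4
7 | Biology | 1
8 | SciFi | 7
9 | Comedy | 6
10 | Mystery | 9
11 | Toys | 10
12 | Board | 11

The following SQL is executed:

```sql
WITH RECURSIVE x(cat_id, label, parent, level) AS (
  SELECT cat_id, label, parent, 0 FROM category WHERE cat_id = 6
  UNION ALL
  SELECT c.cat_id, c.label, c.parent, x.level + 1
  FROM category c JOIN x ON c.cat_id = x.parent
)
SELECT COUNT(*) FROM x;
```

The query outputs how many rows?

4

Base: cat_id=6 (Games), parent=4, level 0.
Iteration 1: join on cat_id=4 -> Books (id 4, parent=3, level 1).
Iteration 2: join on cat_id=3 -> Fantasy (id 3, parent=1, level 2).
Iteration 3: join on cat_id=1 -> Science (id 1, parent=NULL, level 3).
Iteration 4: parent is NULL; no match; recursion stops.
Total rows emitted: 4.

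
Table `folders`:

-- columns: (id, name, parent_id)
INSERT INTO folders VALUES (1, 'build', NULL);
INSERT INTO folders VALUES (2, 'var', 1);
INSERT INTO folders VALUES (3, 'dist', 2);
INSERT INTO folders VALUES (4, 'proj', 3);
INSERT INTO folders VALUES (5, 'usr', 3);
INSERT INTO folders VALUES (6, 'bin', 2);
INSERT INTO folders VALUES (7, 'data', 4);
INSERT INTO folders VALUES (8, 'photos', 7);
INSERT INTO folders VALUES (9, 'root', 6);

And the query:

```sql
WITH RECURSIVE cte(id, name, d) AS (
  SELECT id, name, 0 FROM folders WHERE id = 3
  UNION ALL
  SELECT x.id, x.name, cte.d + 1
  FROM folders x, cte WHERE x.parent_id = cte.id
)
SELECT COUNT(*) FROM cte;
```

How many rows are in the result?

Base: id=3 (dist) at d 0.
Iteration 1: rows with parent_id in {3} -> proj (id 4, d 1), usr (id 5, d 1).
Iteration 2: rows with parent_id in {4,5} -> data (id 7, d 2).
Iteration 3: rows with parent_id in {7} -> photos (id 8, d 3).
Iteration 4: no rows with parent_id in {8}; recursion stops.
Total rows emitted: 5.

5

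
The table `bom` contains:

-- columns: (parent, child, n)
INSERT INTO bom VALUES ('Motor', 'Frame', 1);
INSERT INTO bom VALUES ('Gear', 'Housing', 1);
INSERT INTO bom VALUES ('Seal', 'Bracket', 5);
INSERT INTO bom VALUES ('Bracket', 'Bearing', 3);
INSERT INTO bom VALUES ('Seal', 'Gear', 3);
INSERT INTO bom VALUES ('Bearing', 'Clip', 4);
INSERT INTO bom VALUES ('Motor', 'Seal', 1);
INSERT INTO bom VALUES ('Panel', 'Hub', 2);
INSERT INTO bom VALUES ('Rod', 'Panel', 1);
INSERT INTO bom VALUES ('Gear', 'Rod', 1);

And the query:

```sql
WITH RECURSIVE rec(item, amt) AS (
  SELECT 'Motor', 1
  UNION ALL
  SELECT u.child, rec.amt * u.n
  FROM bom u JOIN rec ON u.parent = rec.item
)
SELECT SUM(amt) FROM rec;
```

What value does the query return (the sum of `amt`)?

Base: (Motor, amt=1).
Iteration 1: components of {Motor} -> Frame = 1*1 = 1, Seal = 1*1 = 1.
Iteration 2: components of {Frame,Seal} -> Bracket = 1*5 = 5, Gear = 1*3 = 3.
Iteration 3: components of {Bracket,Gear} -> Bearing = 5*3 = 15, Housing = 3*1 = 3, Rod = 3*1 = 3.
Iteration 4: components of {Bearing,Housing,Rod} -> Clip = 15*4 = 60, Panel = 3*1 = 3.
Iteration 5: components of {Clip,Panel} -> Hub = 3*2 = 6.
Iteration 6: no further components; recursion stops.
SUM(amt) = 1 + 1 + 1 + 3 + 5 + 3 + 3 + 15 + 3 + 60 + 6 = 101.

101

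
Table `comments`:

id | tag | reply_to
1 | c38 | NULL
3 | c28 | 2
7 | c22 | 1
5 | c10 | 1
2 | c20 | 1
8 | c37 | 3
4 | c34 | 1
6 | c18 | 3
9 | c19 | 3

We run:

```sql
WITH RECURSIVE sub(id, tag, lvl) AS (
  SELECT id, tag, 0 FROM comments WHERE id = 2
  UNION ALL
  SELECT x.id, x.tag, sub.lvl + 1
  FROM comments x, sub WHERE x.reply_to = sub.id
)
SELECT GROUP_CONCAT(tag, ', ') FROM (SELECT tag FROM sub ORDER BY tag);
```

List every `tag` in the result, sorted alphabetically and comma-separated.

Base: id=2 (c20) at lvl 0.
Iteration 1: rows with reply_to in {2} -> c28 (id 3, lvl 1).
Iteration 2: rows with reply_to in {3} -> c18 (id 6, lvl 2), c37 (id 8, lvl 2), c19 (id 9, lvl 2).
Iteration 3: no rows with reply_to in {6,8,9}; recursion stops.

c18, c19, c20, c28, c37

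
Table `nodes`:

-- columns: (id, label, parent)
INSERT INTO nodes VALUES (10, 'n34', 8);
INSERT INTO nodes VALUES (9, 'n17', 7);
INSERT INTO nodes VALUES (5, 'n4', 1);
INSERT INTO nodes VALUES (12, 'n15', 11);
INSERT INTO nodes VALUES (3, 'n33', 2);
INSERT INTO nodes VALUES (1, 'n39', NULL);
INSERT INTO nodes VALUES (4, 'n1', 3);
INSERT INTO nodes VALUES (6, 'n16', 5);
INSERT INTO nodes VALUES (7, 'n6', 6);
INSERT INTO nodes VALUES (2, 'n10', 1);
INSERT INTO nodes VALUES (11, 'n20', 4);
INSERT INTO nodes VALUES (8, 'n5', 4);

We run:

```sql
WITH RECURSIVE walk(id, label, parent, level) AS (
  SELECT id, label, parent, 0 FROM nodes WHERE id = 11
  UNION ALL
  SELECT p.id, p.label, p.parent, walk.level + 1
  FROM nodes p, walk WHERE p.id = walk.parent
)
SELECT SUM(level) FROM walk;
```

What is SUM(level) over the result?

Base: id=11 (n20), parent=4, level 0.
Iteration 1: join on id=4 -> n1 (id 4, parent=3, level 1).
Iteration 2: join on id=3 -> n33 (id 3, parent=2, level 2).
Iteration 3: join on id=2 -> n10 (id 2, parent=1, level 3).
Iteration 4: join on id=1 -> n39 (id 1, parent=NULL, level 4).
Iteration 5: parent is NULL; no match; recursion stops.
SUM(level) = 0 + 1 + 2 + 3 + 4 = 10.

10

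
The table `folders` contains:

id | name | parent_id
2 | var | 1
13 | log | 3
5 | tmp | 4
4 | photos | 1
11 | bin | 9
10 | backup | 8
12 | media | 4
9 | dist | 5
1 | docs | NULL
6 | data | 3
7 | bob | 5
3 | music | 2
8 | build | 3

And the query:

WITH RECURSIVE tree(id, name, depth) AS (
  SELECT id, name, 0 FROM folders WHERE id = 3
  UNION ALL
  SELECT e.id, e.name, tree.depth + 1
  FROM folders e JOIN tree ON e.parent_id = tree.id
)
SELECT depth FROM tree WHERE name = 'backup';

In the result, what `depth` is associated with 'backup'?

2

Base: id=3 (music) at depth 0.
Iteration 1: rows with parent_id in {3} -> data (id 6, depth 1), build (id 8, depth 1), log (id 13, depth 1).
Iteration 2: rows with parent_id in {6,8,13} -> backup (id 10, depth 2).
Iteration 3: no rows with parent_id in {10}; recursion stops.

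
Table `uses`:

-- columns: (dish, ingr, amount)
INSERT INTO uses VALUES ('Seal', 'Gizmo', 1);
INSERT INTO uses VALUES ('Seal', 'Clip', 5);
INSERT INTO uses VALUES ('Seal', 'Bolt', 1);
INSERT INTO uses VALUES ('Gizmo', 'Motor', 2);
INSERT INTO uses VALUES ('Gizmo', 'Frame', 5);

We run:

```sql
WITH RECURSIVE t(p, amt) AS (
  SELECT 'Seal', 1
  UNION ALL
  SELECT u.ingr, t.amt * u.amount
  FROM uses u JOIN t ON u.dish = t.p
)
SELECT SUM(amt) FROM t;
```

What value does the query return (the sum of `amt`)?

Base: (Seal, amt=1).
Iteration 1: components of {Seal} -> Bolt = 1*1 = 1, Clip = 1*5 = 5, Gizmo = 1*1 = 1.
Iteration 2: components of {Bolt,Clip,Gizmo} -> Frame = 1*5 = 5, Motor = 1*2 = 2.
Iteration 3: no further components; recursion stops.
SUM(amt) = 1 + 1 + 5 + 1 + 2 + 5 = 15.

15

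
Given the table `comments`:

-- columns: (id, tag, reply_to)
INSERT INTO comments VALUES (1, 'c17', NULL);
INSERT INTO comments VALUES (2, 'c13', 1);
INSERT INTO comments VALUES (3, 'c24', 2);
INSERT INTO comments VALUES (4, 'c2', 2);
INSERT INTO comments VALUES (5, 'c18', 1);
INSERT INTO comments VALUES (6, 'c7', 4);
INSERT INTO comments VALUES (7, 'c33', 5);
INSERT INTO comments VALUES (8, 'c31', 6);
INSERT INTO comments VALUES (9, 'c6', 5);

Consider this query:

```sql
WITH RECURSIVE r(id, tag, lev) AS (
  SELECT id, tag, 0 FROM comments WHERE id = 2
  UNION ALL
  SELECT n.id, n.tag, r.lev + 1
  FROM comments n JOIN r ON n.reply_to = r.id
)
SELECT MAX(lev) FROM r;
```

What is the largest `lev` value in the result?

3

Base: id=2 (c13) at lev 0.
Iteration 1: rows with reply_to in {2} -> c24 (id 3, lev 1), c2 (id 4, lev 1).
Iteration 2: rows with reply_to in {3,4} -> c7 (id 6, lev 2).
Iteration 3: rows with reply_to in {6} -> c31 (id 8, lev 3).
Iteration 4: no rows with reply_to in {8}; recursion stops.
lev values: 0, 1, 1, 2, 3; the maximum is 3.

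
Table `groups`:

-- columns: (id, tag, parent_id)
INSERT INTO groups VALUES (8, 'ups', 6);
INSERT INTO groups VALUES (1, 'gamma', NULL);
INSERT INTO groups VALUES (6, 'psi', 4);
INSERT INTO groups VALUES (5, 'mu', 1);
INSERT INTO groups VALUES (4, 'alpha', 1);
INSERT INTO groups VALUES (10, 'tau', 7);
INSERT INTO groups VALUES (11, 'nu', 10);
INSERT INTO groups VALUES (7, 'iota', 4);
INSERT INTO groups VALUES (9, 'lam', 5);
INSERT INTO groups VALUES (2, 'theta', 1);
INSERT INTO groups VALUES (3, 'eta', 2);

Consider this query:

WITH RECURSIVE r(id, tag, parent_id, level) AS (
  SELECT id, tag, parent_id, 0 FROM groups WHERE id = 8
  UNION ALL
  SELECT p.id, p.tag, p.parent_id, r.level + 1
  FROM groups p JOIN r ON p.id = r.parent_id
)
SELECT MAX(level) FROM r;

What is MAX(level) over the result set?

3

Base: id=8 (ups), parent_id=6, level 0.
Iteration 1: join on id=6 -> psi (id 6, parent_id=4, level 1).
Iteration 2: join on id=4 -> alpha (id 4, parent_id=1, level 2).
Iteration 3: join on id=1 -> gamma (id 1, parent_id=NULL, level 3).
Iteration 4: parent_id is NULL; no match; recursion stops.
level values: 0, 1, 2, 3; the maximum is 3.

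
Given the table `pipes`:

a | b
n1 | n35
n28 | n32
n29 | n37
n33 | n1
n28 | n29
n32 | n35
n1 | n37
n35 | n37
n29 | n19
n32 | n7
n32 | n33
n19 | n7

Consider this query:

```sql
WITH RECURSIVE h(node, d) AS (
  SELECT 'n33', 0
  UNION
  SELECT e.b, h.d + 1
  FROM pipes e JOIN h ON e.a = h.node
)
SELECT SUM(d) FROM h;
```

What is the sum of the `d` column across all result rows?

Base: (n33, d=0).
Iteration 1: edges from {n33} -> (n1, d=1).
Iteration 2: edges from {n1} -> (n35, d=2), (n37, d=2).
Iteration 3: edges from {n35,n37} -> (n37, d=3).
Iteration 4: no outgoing edges from {n37}; recursion stops.
SUM(d) = 0 + 1 + 2 + 2 + 3 = 8.

8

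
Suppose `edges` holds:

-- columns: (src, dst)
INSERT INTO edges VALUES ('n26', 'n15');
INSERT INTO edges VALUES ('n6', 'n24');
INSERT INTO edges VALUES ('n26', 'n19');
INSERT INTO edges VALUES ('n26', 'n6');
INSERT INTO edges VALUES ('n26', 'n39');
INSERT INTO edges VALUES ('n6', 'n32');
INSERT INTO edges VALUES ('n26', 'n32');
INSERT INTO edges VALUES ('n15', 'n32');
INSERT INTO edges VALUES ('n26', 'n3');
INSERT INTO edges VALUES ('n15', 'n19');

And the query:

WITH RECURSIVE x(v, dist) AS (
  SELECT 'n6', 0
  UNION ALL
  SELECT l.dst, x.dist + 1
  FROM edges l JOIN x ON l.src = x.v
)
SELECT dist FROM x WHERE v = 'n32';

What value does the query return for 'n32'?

Base: (n6, dist=0).
Iteration 1: edges from {n6} -> (n24, dist=1), (n32, dist=1).
Iteration 2: no outgoing edges from {n24,n32}; recursion stops.

1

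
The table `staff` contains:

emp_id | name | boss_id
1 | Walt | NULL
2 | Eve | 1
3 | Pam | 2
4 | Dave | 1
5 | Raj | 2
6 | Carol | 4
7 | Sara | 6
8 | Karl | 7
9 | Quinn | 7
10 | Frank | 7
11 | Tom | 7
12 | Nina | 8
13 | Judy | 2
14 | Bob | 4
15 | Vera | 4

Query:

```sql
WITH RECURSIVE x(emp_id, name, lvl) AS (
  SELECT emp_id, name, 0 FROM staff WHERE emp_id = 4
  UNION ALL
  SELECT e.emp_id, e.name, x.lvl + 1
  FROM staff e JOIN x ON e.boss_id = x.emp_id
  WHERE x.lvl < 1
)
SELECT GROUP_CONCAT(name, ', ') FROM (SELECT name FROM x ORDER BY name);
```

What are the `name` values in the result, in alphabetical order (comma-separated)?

Base: emp_id=4 (Dave) at lvl 0.
Iteration 1: rows with boss_id in {4} -> Carol (id 6, lvl 1), Bob (id 14, lvl 1), Vera (id 15, lvl 1).
Iteration 2: lvl < 1 fails for all current rows; recursion stops.

Bob, Carol, Dave, Vera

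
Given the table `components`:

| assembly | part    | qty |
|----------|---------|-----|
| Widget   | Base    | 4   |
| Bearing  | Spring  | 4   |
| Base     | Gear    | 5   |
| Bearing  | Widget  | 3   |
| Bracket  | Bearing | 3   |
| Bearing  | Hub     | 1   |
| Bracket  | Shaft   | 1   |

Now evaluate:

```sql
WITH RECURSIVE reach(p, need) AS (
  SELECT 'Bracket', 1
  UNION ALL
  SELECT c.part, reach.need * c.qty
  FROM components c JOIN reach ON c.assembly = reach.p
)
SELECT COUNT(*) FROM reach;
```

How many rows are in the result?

Base: (Bracket, need=1).
Iteration 1: components of {Bracket} -> Bearing = 1*3 = 3, Shaft = 1*1 = 1.
Iteration 2: components of {Bearing,Shaft} -> Hub = 3*1 = 3, Spring = 3*4 = 12, Widget = 3*3 = 9.
Iteration 3: components of {Hub,Spring,Widget} -> Base = 9*4 = 36.
Iteration 4: components of {Base} -> Gear = 36*5 = 180.
Iteration 5: no further components; recursion stops.
Total rows emitted: 8.

8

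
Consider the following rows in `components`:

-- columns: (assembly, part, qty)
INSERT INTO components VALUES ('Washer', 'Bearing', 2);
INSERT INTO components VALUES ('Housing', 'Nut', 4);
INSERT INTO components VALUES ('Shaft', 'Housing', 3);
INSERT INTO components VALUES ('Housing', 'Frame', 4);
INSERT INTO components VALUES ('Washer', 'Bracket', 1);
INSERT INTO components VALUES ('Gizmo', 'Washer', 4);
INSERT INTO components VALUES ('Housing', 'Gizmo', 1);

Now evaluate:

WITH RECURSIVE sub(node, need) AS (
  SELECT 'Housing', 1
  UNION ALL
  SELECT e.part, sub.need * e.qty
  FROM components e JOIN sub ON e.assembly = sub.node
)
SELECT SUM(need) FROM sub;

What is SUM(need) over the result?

26

Base: (Housing, need=1).
Iteration 1: components of {Housing} -> Frame = 1*4 = 4, Gizmo = 1*1 = 1, Nut = 1*4 = 4.
Iteration 2: components of {Frame,Gizmo,Nut} -> Washer = 1*4 = 4.
Iteration 3: components of {Washer} -> Bearing = 4*2 = 8, Bracket = 4*1 = 4.
Iteration 4: no further components; recursion stops.
SUM(need) = 1 + 1 + 4 + 4 + 4 + 4 + 8 = 26.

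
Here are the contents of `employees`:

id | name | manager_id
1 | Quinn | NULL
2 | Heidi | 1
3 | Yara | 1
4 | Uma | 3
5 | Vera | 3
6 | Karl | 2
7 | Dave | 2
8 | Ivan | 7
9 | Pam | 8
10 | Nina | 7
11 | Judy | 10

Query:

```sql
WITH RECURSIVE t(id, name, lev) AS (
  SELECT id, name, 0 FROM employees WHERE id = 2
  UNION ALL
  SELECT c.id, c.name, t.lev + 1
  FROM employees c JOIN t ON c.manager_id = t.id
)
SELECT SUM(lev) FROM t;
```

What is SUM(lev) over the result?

Base: id=2 (Heidi) at lev 0.
Iteration 1: rows with manager_id in {2} -> Karl (id 6, lev 1), Dave (id 7, lev 1).
Iteration 2: rows with manager_id in {6,7} -> Ivan (id 8, lev 2), Nina (id 10, lev 2).
Iteration 3: rows with manager_id in {8,10} -> Pam (id 9, lev 3), Judy (id 11, lev 3).
Iteration 4: no rows with manager_id in {9,11}; recursion stops.
SUM(lev) = 0 + 1 + 1 + 2 + 2 + 3 + 3 = 12.

12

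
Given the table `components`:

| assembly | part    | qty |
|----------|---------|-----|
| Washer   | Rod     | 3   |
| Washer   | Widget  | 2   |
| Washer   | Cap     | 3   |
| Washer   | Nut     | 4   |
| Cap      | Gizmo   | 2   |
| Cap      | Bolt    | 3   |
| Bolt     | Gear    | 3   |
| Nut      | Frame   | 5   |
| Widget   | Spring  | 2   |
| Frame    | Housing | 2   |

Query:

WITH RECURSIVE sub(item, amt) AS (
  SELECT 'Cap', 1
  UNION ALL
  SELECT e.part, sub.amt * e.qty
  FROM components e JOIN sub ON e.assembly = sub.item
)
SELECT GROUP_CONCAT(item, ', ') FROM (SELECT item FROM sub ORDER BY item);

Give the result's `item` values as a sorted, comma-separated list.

Bolt, Cap, Gear, Gizmo

Base: (Cap, amt=1).
Iteration 1: components of {Cap} -> Bolt = 1*3 = 3, Gizmo = 1*2 = 2.
Iteration 2: components of {Bolt,Gizmo} -> Gear = 3*3 = 9.
Iteration 3: no further components; recursion stops.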